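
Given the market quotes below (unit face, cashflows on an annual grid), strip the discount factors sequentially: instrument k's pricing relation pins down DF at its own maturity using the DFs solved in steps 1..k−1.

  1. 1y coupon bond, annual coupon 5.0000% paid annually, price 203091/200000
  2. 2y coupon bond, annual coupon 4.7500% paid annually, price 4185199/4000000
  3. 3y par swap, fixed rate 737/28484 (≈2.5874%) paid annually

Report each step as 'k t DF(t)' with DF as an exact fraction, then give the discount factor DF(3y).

step 1 [1y] bond c/1=1/20: DF=(203091/200000 − 1/20·(0))/(1+1/20) = 9671/10000 ≈ 0.967100
step 2 [2y] bond c/1=19/400: DF=(4185199/4000000 − 19/400·(0.967100))/(1+19/400) = 191/200 ≈ 0.955000
step 3 [3y] swap r/1=737/28484: DF=(1 − 737/28484·(0.967100+0.955000))/(1+737/28484) = 9263/10000 ≈ 0.926300

1 1 9671/10000
2 2 191/200
3 3 9263/10000
DF(3y) = 9263/10000 ≈ 0.926300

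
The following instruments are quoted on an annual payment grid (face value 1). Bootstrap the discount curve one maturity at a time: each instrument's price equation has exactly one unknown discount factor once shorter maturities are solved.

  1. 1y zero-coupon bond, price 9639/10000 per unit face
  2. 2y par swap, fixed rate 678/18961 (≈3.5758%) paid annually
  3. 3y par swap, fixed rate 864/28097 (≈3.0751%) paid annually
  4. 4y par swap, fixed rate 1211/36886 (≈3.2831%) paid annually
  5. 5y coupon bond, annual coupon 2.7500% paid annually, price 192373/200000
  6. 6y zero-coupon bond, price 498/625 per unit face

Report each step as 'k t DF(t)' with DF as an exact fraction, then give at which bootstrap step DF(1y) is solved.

step 1 [1y] zero: DF = P = 9639/10000 ≈ 0.963900
step 2 [2y] swap r/1=678/18961: DF=(1 − 678/18961·(0.963900))/(1+678/18961) = 4661/5000 ≈ 0.932200
step 3 [3y] swap r/1=864/28097: DF=(1 − 864/28097·(0.963900+0.932200))/(1+864/28097) = 571/625 ≈ 0.913600
step 4 [4y] swap r/1=1211/36886: DF=(1 − 1211/36886·(0.963900+0.932200+0.913600))/(1+1211/36886) = 8789/10000 ≈ 0.878900
step 5 [5y] bond c/1=11/400: DF=(192373/200000 − 11/400·(0.963900+0.932200+0.913600+0.878900))/(1+11/400) = 4187/5000 ≈ 0.837400
step 6 [6y] zero: DF = P = 498/625 ≈ 0.796800

1 1 9639/10000
2 2 4661/5000
3 3 571/625
4 4 8789/10000
5 5 4187/5000
6 6 498/625
DF(1y) is solved at step 1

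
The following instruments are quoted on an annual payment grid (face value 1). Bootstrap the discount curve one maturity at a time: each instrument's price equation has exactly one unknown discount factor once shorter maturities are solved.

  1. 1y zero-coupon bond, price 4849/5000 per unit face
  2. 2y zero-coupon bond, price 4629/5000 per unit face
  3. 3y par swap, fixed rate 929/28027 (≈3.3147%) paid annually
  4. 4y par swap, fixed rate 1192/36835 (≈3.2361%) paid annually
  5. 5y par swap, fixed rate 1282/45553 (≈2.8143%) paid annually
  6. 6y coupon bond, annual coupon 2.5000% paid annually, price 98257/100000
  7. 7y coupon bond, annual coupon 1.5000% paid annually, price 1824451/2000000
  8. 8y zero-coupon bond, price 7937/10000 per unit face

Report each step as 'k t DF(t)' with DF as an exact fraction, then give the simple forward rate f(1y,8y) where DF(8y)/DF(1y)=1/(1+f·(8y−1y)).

step 1 [1y] zero: DF = P = 4849/5000 ≈ 0.969800
step 2 [2y] zero: DF = P = 4629/5000 ≈ 0.925800
step 3 [3y] swap r/1=929/28027: DF=(1 − 929/28027·(0.969800+0.925800))/(1+929/28027) = 9071/10000 ≈ 0.907100
step 4 [4y] swap r/1=1192/36835: DF=(1 − 1192/36835·(0.969800+0.925800+0.907100))/(1+1192/36835) = 1101/1250 ≈ 0.880800
step 5 [5y] swap r/1=1282/45553: DF=(1 − 1282/45553·(0.969800+0.925800+0.907100+0.880800))/(1+1282/45553) = 4359/5000 ≈ 0.871800
step 6 [6y] bond c/1=1/40: DF=(98257/100000 − 1/40·(0.969800+0.925800+0.907100+0.880800+0.871800))/(1+1/40) = 339/400 ≈ 0.847500
step 7 [7y] bond c/1=3/200: DF=(1824451/2000000 − 3/200·(0.969800+0.925800+0.907100+0.880800+0.871800+0.847500))/(1+3/200) = 8189/10000 ≈ 0.818900
step 8 [8y] zero: DF = P = 7937/10000 ≈ 0.793700

1 1 4849/5000
2 2 4629/5000
3 3 9071/10000
4 4 1101/1250
5 5 4359/5000
6 6 339/400
7 7 8189/10000
8 8 7937/10000
f(1y,8y) = ((4849/5000)/(7937/10000) − 1)/(7) = 1761/55559 ≈ 3.1696%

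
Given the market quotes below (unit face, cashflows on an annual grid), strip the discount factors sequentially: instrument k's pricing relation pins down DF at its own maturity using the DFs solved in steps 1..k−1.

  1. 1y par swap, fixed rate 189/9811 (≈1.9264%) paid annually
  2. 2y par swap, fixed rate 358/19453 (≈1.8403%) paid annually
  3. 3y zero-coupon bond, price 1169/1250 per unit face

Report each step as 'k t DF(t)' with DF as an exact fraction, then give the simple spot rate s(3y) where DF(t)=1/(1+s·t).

1 1 9811/10000
2 2 4821/5000
3 3 1169/1250
s(3y) = (1/(1169/1250) − 1)/(3) = 27/1169 ≈ 2.3097%

step 1 [1y] swap r/1=189/9811: DF=(1 − 189/9811·(0))/(1+189/9811) = 9811/10000 ≈ 0.981100
step 2 [2y] swap r/1=358/19453: DF=(1 − 358/19453·(0.981100))/(1+358/19453) = 4821/5000 ≈ 0.964200
step 3 [3y] zero: DF = P = 1169/1250 ≈ 0.935200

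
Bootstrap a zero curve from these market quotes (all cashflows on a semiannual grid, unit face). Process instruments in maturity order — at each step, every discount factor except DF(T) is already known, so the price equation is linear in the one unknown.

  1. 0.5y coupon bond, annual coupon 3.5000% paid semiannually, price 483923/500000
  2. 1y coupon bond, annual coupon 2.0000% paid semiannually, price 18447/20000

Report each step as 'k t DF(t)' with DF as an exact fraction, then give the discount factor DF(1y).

1 1/2 1189/1250
2 1 4519/5000
DF(1y) = 4519/5000 ≈ 0.903800

step 1 [0.5y] bond c/2=7/400: DF=(483923/500000 − 7/400·(0))/(1+7/400) = 1189/1250 ≈ 0.951200
step 2 [1y] bond c/2=1/100: DF=(18447/20000 − 1/100·(0.951200))/(1+1/100) = 4519/5000 ≈ 0.903800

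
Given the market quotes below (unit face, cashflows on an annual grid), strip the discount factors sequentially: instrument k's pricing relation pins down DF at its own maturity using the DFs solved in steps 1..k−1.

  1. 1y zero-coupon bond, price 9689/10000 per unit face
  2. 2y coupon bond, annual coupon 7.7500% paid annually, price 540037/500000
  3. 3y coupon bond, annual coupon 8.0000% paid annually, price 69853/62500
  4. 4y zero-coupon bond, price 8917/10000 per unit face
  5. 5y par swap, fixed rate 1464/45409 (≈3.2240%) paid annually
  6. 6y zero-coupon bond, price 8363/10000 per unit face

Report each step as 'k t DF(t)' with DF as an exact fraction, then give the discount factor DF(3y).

1 1 9689/10000
2 2 9327/10000
3 3 447/500
4 4 8917/10000
5 5 1067/1250
6 6 8363/10000
DF(3y) = 447/500 ≈ 0.894000

step 1 [1y] zero: DF = P = 9689/10000 ≈ 0.968900
step 2 [2y] bond c/1=31/400: DF=(540037/500000 − 31/400·(0.968900))/(1+31/400) = 9327/10000 ≈ 0.932700
step 3 [3y] bond c/1=2/25: DF=(69853/62500 − 2/25·(0.968900+0.932700))/(1+2/25) = 447/500 ≈ 0.894000
step 4 [4y] zero: DF = P = 8917/10000 ≈ 0.891700
step 5 [5y] swap r/1=1464/45409: DF=(1 − 1464/45409·(0.968900+0.932700+0.894000+0.891700))/(1+1464/45409) = 1067/1250 ≈ 0.853600
step 6 [6y] zero: DF = P = 8363/10000 ≈ 0.836300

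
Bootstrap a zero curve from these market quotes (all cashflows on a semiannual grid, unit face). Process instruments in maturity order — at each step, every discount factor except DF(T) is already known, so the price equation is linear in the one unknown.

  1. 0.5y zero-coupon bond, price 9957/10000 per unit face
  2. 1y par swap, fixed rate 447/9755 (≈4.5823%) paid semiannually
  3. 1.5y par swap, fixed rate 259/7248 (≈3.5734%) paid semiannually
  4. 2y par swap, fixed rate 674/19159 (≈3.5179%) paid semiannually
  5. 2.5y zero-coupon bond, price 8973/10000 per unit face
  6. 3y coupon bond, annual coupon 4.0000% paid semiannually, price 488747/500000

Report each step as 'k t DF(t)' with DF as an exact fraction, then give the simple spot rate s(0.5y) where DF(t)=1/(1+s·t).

step 1 [0.5y] zero: DF = P = 9957/10000 ≈ 0.995700
step 2 [1y] swap r/2=447/19510: DF=(1 − 447/19510·(0.995700))/(1+447/19510) = 9553/10000 ≈ 0.955300
step 3 [1.5y] swap r/2=259/14496: DF=(1 − 259/14496·(0.995700+0.955300))/(1+259/14496) = 4741/5000 ≈ 0.948200
step 4 [2y] swap r/2=337/19159: DF=(1 − 337/19159·(0.995700+0.955300+0.948200))/(1+337/19159) = 4663/5000 ≈ 0.932600
step 5 [2.5y] zero: DF = P = 8973/10000 ≈ 0.897300
step 6 [3y] bond c/2=1/50: DF=(488747/500000 − 1/50·(0.995700+0.955300+0.948200+0.932600+0.897300))/(1+1/50) = 541/625 ≈ 0.865600

1 1/2 9957/10000
2 1 9553/10000
3 3/2 4741/5000
4 2 4663/5000
5 5/2 8973/10000
6 3 541/625
s(0.5y) = (1/(9957/10000) − 1)/(1/2) = 86/9957 ≈ 0.8637%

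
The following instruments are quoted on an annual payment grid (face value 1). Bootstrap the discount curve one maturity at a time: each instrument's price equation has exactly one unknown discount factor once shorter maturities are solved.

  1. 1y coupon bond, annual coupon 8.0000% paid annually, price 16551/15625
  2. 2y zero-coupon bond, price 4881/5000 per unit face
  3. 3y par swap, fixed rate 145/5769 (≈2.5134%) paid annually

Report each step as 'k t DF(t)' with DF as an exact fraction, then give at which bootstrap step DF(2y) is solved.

step 1 [1y] bond c/1=2/25: DF=(16551/15625 − 2/25·(0))/(1+2/25) = 613/625 ≈ 0.980800
step 2 [2y] zero: DF = P = 4881/5000 ≈ 0.976200
step 3 [3y] swap r/1=145/5769: DF=(1 − 145/5769·(0.980800+0.976200))/(1+145/5769) = 371/400 ≈ 0.927500

1 1 613/625
2 2 4881/5000
3 3 371/400
DF(2y) is solved at step 2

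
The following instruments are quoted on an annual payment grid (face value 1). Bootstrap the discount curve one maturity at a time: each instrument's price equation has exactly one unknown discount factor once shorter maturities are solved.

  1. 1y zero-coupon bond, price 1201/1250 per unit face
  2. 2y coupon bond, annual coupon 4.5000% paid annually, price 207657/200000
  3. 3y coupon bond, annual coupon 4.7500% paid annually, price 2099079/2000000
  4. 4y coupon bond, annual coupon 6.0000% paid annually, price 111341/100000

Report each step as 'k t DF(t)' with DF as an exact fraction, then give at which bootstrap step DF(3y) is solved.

1 1 1201/1250
2 2 4761/5000
3 3 572/625
4 4 8903/10000
DF(3y) is solved at step 3

step 1 [1y] zero: DF = P = 1201/1250 ≈ 0.960800
step 2 [2y] bond c/1=9/200: DF=(207657/200000 − 9/200·(0.960800))/(1+9/200) = 4761/5000 ≈ 0.952200
step 3 [3y] bond c/1=19/400: DF=(2099079/2000000 − 19/400·(0.960800+0.952200))/(1+19/400) = 572/625 ≈ 0.915200
step 4 [4y] bond c/1=3/50: DF=(111341/100000 − 3/50·(0.960800+0.952200+0.915200))/(1+3/50) = 8903/10000 ≈ 0.890300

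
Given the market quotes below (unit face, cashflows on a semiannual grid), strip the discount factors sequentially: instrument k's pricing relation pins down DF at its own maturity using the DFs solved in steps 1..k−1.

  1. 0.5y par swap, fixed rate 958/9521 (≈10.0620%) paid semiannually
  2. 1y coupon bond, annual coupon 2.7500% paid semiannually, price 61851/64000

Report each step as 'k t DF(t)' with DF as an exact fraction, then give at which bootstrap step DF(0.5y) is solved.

step 1 [0.5y] swap r/2=479/9521: DF=(1 − 479/9521·(0))/(1+479/9521) = 9521/10000 ≈ 0.952100
step 2 [1y] bond c/2=11/800: DF=(61851/64000 − 11/800·(0.952100))/(1+11/800) = 2351/2500 ≈ 0.940400

1 1/2 9521/10000
2 1 2351/2500
DF(0.5y) is solved at step 1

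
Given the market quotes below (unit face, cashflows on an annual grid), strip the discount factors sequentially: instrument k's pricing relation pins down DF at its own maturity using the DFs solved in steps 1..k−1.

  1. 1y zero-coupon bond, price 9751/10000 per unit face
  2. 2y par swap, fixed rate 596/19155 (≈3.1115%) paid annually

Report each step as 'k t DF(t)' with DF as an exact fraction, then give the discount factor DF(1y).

1 1 9751/10000
2 2 2351/2500
DF(1y) = 9751/10000 ≈ 0.975100

step 1 [1y] zero: DF = P = 9751/10000 ≈ 0.975100
step 2 [2y] swap r/1=596/19155: DF=(1 − 596/19155·(0.975100))/(1+596/19155) = 2351/2500 ≈ 0.940400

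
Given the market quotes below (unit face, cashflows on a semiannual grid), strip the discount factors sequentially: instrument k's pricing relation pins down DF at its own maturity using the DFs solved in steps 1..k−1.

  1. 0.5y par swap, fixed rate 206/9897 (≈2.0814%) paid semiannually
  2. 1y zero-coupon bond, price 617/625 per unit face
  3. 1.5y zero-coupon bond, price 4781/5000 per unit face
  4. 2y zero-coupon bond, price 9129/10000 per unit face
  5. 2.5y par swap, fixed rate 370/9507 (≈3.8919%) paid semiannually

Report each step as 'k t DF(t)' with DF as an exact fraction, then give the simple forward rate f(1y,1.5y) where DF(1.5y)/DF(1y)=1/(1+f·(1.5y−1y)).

step 1 [0.5y] swap r/2=103/9897: DF=(1 − 103/9897·(0))/(1+103/9897) = 9897/10000 ≈ 0.989700
step 2 [1y] zero: DF = P = 617/625 ≈ 0.987200
step 3 [1.5y] zero: DF = P = 4781/5000 ≈ 0.956200
step 4 [2y] zero: DF = P = 9129/10000 ≈ 0.912900
step 5 [2.5y] swap r/2=185/9507: DF=(1 − 185/9507·(0.989700+0.987200+0.956200+0.912900))/(1+185/9507) = 363/400 ≈ 0.907500

1 1/2 9897/10000
2 1 617/625
3 3/2 4781/5000
4 2 9129/10000
5 5/2 363/400
f(1y,1.5y) = ((617/625)/(4781/5000) − 1)/(1/2) = 310/4781 ≈ 6.4840%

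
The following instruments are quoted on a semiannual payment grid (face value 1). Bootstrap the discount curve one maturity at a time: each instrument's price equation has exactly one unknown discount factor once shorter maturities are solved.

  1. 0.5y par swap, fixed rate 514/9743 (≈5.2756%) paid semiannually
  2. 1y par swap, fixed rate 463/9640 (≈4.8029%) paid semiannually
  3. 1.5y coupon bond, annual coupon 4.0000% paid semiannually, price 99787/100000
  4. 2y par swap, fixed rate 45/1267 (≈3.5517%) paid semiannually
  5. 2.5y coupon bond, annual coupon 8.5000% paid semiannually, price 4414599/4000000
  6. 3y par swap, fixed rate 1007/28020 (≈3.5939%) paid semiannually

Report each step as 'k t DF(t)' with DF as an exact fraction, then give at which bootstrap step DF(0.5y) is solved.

step 1 [0.5y] swap r/2=257/9743: DF=(1 − 257/9743·(0))/(1+257/9743) = 9743/10000 ≈ 0.974300
step 2 [1y] swap r/2=463/19280: DF=(1 − 463/19280·(0.974300))/(1+463/19280) = 9537/10000 ≈ 0.953700
step 3 [1.5y] bond c/2=1/50: DF=(99787/100000 − 1/50·(0.974300+0.953700))/(1+1/50) = 1881/2000 ≈ 0.940500
step 4 [2y] swap r/2=45/2534: DF=(1 − 45/2534·(0.974300+0.953700+0.940500))/(1+45/2534) = 373/400 ≈ 0.932500
step 5 [2.5y] bond c/2=17/400: DF=(4414599/4000000 − 17/400·(0.974300+0.953700+0.940500+0.932500))/(1+17/400) = 9037/10000 ≈ 0.903700
step 6 [3y] swap r/2=1007/56040: DF=(1 − 1007/56040·(0.974300+0.953700+0.940500+0.932500+0.903700))/(1+1007/56040) = 8993/10000 ≈ 0.899300

1 1/2 9743/10000
2 1 9537/10000
3 3/2 1881/2000
4 2 373/400
5 5/2 9037/10000
6 3 8993/10000
DF(0.5y) is solved at step 1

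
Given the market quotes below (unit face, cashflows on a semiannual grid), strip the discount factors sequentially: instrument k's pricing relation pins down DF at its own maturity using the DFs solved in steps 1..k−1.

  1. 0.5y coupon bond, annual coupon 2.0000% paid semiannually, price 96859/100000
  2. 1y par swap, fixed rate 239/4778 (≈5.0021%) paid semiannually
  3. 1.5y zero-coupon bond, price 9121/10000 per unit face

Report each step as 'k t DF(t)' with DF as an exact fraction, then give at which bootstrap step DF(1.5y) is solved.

step 1 [0.5y] bond c/2=1/100: DF=(96859/100000 − 1/100·(0))/(1+1/100) = 959/1000 ≈ 0.959000
step 2 [1y] swap r/2=239/9556: DF=(1 − 239/9556·(0.959000))/(1+239/9556) = 4761/5000 ≈ 0.952200
step 3 [1.5y] zero: DF = P = 9121/10000 ≈ 0.912100

1 1/2 959/1000
2 1 4761/5000
3 3/2 9121/10000
DF(1.5y) is solved at step 3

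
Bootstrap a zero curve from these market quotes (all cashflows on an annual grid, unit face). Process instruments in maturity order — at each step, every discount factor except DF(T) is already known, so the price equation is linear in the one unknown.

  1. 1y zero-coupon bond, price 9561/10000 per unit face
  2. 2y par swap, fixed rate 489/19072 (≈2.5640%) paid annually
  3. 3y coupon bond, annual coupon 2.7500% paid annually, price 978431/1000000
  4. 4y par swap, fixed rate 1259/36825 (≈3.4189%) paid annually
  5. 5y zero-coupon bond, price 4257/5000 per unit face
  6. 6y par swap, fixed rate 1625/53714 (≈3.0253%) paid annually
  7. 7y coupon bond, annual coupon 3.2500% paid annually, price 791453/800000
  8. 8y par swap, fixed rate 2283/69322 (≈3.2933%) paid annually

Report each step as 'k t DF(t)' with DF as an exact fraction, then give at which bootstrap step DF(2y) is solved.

1 1 9561/10000
2 2 9511/10000
3 3 2253/2500
4 4 8741/10000
5 5 4257/5000
6 6 67/80
7 7 7891/10000
8 8 7717/10000
DF(2y) is solved at step 2

step 1 [1y] zero: DF = P = 9561/10000 ≈ 0.956100
step 2 [2y] swap r/1=489/19072: DF=(1 − 489/19072·(0.956100))/(1+489/19072) = 9511/10000 ≈ 0.951100
step 3 [3y] bond c/1=11/400: DF=(978431/1000000 − 11/400·(0.956100+0.951100))/(1+11/400) = 2253/2500 ≈ 0.901200
step 4 [4y] swap r/1=1259/36825: DF=(1 − 1259/36825·(0.956100+0.951100+0.901200))/(1+1259/36825) = 8741/10000 ≈ 0.874100
step 5 [5y] zero: DF = P = 4257/5000 ≈ 0.851400
step 6 [6y] swap r/1=1625/53714: DF=(1 − 1625/53714·(0.956100+0.951100+0.901200+0.874100+0.851400))/(1+1625/53714) = 67/80 ≈ 0.837500
step 7 [7y] bond c/1=13/400: DF=(791453/800000 − 13/400·(0.956100+0.951100+0.901200+0.874100+0.851400+0.837500))/(1+13/400) = 7891/10000 ≈ 0.789100
step 8 [8y] swap r/1=2283/69322: DF=(1 − 2283/69322·(0.956100+0.951100+0.901200+0.874100+0.851400+0.837500+0.789100))/(1+2283/69322) = 7717/10000 ≈ 0.771700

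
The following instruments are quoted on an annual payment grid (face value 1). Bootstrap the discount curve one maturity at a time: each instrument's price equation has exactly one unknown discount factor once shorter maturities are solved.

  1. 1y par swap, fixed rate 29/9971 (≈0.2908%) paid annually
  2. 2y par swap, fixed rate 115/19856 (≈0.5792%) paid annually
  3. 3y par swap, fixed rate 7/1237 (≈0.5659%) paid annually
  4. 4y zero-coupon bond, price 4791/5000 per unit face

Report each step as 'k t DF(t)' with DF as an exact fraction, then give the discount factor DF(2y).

step 1 [1y] swap r/1=29/9971: DF=(1 − 29/9971·(0))/(1+29/9971) = 9971/10000 ≈ 0.997100
step 2 [2y] swap r/1=115/19856: DF=(1 − 115/19856·(0.997100))/(1+115/19856) = 1977/2000 ≈ 0.988500
step 3 [3y] swap r/1=7/1237: DF=(1 − 7/1237·(0.997100+0.988500))/(1+7/1237) = 1229/1250 ≈ 0.983200
step 4 [4y] zero: DF = P = 4791/5000 ≈ 0.958200

1 1 9971/10000
2 2 1977/2000
3 3 1229/1250
4 4 4791/5000
DF(2y) = 1977/2000 ≈ 0.988500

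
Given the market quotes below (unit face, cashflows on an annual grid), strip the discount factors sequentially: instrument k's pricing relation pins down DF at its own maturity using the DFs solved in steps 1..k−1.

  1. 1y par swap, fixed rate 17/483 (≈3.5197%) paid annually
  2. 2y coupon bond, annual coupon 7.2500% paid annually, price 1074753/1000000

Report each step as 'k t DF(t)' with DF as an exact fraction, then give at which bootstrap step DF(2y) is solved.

step 1 [1y] swap r/1=17/483: DF=(1 − 17/483·(0))/(1+17/483) = 483/500 ≈ 0.966000
step 2 [2y] bond c/1=29/400: DF=(1074753/1000000 − 29/400·(0.966000))/(1+29/400) = 1171/1250 ≈ 0.936800

1 1 483/500
2 2 1171/1250
DF(2y) is solved at step 2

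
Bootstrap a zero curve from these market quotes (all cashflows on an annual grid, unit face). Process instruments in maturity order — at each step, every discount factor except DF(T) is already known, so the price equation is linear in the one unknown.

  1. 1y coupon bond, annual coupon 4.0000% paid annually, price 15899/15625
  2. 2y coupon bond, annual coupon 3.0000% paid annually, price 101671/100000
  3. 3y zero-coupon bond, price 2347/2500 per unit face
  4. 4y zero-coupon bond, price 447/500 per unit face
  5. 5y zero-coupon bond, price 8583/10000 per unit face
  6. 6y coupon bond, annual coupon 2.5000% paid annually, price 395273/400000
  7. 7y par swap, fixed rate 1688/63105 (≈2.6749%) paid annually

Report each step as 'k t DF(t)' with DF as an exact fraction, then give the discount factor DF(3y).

1 1 1223/1250
2 2 4793/5000
3 3 2347/2500
4 4 447/500
5 5 8583/10000
6 6 532/625
7 7 1039/1250
DF(3y) = 2347/2500 ≈ 0.938800

step 1 [1y] bond c/1=1/25: DF=(15899/15625 − 1/25·(0))/(1+1/25) = 1223/1250 ≈ 0.978400
step 2 [2y] bond c/1=3/100: DF=(101671/100000 − 3/100·(0.978400))/(1+3/100) = 4793/5000 ≈ 0.958600
step 3 [3y] zero: DF = P = 2347/2500 ≈ 0.938800
step 4 [4y] zero: DF = P = 447/500 ≈ 0.894000
step 5 [5y] zero: DF = P = 8583/10000 ≈ 0.858300
step 6 [6y] bond c/1=1/40: DF=(395273/400000 − 1/40·(0.978400+0.958600+0.938800+0.894000+0.858300))/(1+1/40) = 532/625 ≈ 0.851200
step 7 [7y] swap r/1=1688/63105: DF=(1 − 1688/63105·(0.978400+0.958600+0.938800+0.894000+0.858300+0.851200))/(1+1688/63105) = 1039/1250 ≈ 0.831200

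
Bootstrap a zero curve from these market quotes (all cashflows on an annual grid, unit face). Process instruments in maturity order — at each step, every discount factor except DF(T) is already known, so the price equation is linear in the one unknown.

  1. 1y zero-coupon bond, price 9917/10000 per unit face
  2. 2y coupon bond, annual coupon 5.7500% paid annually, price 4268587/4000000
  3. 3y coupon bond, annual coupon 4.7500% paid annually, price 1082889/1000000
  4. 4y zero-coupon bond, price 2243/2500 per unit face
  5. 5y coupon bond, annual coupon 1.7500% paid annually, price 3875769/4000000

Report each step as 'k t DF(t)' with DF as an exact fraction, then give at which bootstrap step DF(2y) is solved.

step 1 [1y] zero: DF = P = 9917/10000 ≈ 0.991700
step 2 [2y] bond c/1=23/400: DF=(4268587/4000000 − 23/400·(0.991700))/(1+23/400) = 597/625 ≈ 0.955200
step 3 [3y] bond c/1=19/400: DF=(1082889/1000000 − 19/400·(0.991700+0.955200))/(1+19/400) = 1891/2000 ≈ 0.945500
step 4 [4y] zero: DF = P = 2243/2500 ≈ 0.897200
step 5 [5y] bond c/1=7/400: DF=(3875769/4000000 − 7/400·(0.991700+0.955200+0.945500+0.897200))/(1+7/400) = 8871/10000 ≈ 0.887100

1 1 9917/10000
2 2 597/625
3 3 1891/2000
4 4 2243/2500
5 5 8871/10000
DF(2y) is solved at step 2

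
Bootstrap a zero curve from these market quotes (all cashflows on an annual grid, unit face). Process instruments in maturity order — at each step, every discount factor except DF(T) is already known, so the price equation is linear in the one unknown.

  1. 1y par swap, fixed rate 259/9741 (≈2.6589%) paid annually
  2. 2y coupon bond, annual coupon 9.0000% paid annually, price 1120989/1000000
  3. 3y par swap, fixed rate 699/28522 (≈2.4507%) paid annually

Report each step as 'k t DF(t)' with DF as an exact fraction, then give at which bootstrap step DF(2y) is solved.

1 1 9741/10000
2 2 237/250
3 3 9301/10000
DF(2y) is solved at step 2

step 1 [1y] swap r/1=259/9741: DF=(1 − 259/9741·(0))/(1+259/9741) = 9741/10000 ≈ 0.974100
step 2 [2y] bond c/1=9/100: DF=(1120989/1000000 − 9/100·(0.974100))/(1+9/100) = 237/250 ≈ 0.948000
step 3 [3y] swap r/1=699/28522: DF=(1 − 699/28522·(0.974100+0.948000))/(1+699/28522) = 9301/10000 ≈ 0.930100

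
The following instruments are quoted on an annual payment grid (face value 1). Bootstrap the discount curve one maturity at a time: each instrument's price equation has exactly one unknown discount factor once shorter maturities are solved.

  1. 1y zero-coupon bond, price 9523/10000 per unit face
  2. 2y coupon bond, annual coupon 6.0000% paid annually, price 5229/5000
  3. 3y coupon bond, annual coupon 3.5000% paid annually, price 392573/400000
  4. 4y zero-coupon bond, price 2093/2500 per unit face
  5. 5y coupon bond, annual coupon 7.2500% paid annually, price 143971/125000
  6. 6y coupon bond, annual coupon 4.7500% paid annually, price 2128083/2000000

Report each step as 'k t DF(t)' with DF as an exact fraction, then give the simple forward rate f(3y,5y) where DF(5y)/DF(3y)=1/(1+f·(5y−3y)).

1 1 9523/10000
2 2 9327/10000
3 3 1769/2000
4 4 2093/2500
5 5 8301/10000
6 6 4073/5000
f(3y,5y) = ((1769/2000)/(8301/10000) − 1)/(2) = 272/8301 ≈ 3.2767%

step 1 [1y] zero: DF = P = 9523/10000 ≈ 0.952300
step 2 [2y] bond c/1=3/50: DF=(5229/5000 − 3/50·(0.952300))/(1+3/50) = 9327/10000 ≈ 0.932700
step 3 [3y] bond c/1=7/200: DF=(392573/400000 − 7/200·(0.952300+0.932700))/(1+7/200) = 1769/2000 ≈ 0.884500
step 4 [4y] zero: DF = P = 2093/2500 ≈ 0.837200
step 5 [5y] bond c/1=29/400: DF=(143971/125000 − 29/400·(0.952300+0.932700+0.884500+0.837200))/(1+29/400) = 8301/10000 ≈ 0.830100
step 6 [6y] bond c/1=19/400: DF=(2128083/2000000 − 19/400·(0.952300+0.932700+0.884500+0.837200+0.830100))/(1+19/400) = 4073/5000 ≈ 0.814600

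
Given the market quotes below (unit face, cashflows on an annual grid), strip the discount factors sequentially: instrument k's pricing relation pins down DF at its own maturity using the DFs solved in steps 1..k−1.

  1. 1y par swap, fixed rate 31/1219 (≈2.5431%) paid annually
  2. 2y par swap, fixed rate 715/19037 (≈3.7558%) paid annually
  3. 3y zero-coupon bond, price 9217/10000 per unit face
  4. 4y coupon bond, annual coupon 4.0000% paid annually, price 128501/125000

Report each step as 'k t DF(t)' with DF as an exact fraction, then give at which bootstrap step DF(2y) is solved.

1 1 1219/1250
2 2 1857/2000
3 3 9217/10000
4 4 4399/5000
DF(2y) is solved at step 2

step 1 [1y] swap r/1=31/1219: DF=(1 − 31/1219·(0))/(1+31/1219) = 1219/1250 ≈ 0.975200
step 2 [2y] swap r/1=715/19037: DF=(1 − 715/19037·(0.975200))/(1+715/19037) = 1857/2000 ≈ 0.928500
step 3 [3y] zero: DF = P = 9217/10000 ≈ 0.921700
step 4 [4y] bond c/1=1/25: DF=(128501/125000 − 1/25·(0.975200+0.928500+0.921700))/(1+1/25) = 4399/5000 ≈ 0.879800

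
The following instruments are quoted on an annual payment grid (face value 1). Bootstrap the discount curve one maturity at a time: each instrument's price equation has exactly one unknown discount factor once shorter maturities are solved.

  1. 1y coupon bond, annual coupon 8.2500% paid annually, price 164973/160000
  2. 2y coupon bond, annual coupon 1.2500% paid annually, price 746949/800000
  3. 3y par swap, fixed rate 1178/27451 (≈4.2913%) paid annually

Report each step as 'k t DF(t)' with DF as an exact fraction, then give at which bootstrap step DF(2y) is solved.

step 1 [1y] bond c/1=33/400: DF=(164973/160000 − 33/400·(0))/(1+33/400) = 381/400 ≈ 0.952500
step 2 [2y] bond c/1=1/80: DF=(746949/800000 − 1/80·(0.952500))/(1+1/80) = 569/625 ≈ 0.910400
step 3 [3y] swap r/1=1178/27451: DF=(1 − 1178/27451·(0.952500+0.910400))/(1+1178/27451) = 4411/5000 ≈ 0.882200

1 1 381/400
2 2 569/625
3 3 4411/5000
DF(2y) is solved at step 2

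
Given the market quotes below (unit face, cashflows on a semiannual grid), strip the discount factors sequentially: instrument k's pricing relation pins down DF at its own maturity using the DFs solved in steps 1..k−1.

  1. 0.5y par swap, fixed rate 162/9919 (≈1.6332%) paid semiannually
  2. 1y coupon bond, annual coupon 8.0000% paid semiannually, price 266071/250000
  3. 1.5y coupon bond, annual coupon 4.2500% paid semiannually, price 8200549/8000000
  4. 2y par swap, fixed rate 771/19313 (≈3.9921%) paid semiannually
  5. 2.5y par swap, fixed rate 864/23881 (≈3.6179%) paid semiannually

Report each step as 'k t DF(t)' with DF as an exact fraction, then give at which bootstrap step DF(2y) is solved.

1 1/2 9919/10000
2 1 2463/2500
3 3/2 4813/5000
4 2 9229/10000
5 5/2 571/625
DF(2y) is solved at step 4

step 1 [0.5y] swap r/2=81/9919: DF=(1 − 81/9919·(0))/(1+81/9919) = 9919/10000 ≈ 0.991900
step 2 [1y] bond c/2=1/25: DF=(266071/250000 − 1/25·(0.991900))/(1+1/25) = 2463/2500 ≈ 0.985200
step 3 [1.5y] bond c/2=17/800: DF=(8200549/8000000 − 17/800·(0.991900+0.985200))/(1+17/800) = 4813/5000 ≈ 0.962600
step 4 [2y] swap r/2=771/38626: DF=(1 − 771/38626·(0.991900+0.985200+0.962600))/(1+771/38626) = 9229/10000 ≈ 0.922900
step 5 [2.5y] swap r/2=432/23881: DF=(1 − 432/23881·(0.991900+0.985200+0.962600+0.922900))/(1+432/23881) = 571/625 ≈ 0.913600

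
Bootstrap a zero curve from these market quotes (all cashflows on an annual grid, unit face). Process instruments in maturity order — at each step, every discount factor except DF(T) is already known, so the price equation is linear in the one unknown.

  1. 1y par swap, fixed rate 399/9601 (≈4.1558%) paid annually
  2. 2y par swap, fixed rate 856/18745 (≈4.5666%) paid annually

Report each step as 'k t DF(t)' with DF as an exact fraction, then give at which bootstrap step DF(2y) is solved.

1 1 9601/10000
2 2 1143/1250
DF(2y) is solved at step 2

step 1 [1y] swap r/1=399/9601: DF=(1 − 399/9601·(0))/(1+399/9601) = 9601/10000 ≈ 0.960100
step 2 [2y] swap r/1=856/18745: DF=(1 − 856/18745·(0.960100))/(1+856/18745) = 1143/1250 ≈ 0.914400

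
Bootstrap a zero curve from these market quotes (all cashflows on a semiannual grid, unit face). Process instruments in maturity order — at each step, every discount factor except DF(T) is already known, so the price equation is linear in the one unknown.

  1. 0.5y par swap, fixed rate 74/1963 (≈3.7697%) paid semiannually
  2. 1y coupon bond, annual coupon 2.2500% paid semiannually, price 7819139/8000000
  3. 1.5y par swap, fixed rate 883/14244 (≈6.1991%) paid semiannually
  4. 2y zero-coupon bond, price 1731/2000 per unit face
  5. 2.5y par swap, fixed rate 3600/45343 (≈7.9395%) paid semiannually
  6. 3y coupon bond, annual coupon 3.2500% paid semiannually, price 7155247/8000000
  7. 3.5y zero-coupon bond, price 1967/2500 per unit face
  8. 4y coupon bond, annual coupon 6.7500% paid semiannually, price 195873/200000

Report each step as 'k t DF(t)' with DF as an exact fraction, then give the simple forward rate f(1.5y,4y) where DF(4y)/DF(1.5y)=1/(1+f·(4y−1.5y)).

step 1 [0.5y] swap r/2=37/1963: DF=(1 − 37/1963·(0))/(1+37/1963) = 1963/2000 ≈ 0.981500
step 2 [1y] bond c/2=9/800: DF=(7819139/8000000 − 9/800·(0.981500))/(1+9/800) = 2389/2500 ≈ 0.955600
step 3 [1.5y] swap r/2=883/28488: DF=(1 − 883/28488·(0.981500+0.955600))/(1+883/28488) = 9117/10000 ≈ 0.911700
step 4 [2y] zero: DF = P = 1731/2000 ≈ 0.865500
step 5 [2.5y] swap r/2=1800/45343: DF=(1 − 1800/45343·(0.981500+0.955600+0.911700+0.865500))/(1+1800/45343) = 41/50 ≈ 0.820000
step 6 [3y] bond c/2=13/800: DF=(7155247/8000000 − 13/800·(0.981500+0.955600+0.911700+0.865500+0.820000))/(1+13/800) = 2019/2500 ≈ 0.807600
step 7 [3.5y] zero: DF = P = 1967/2500 ≈ 0.786800
step 8 [4y] bond c/2=27/800: DF=(195873/200000 − 27/800·(0.981500+0.955600+0.911700+0.865500+0.820000+0.807600+0.786800))/(1+27/800) = 7473/10000 ≈ 0.747300

1 1/2 1963/2000
2 1 2389/2500
3 3/2 9117/10000
4 2 1731/2000
5 5/2 41/50
6 3 2019/2500
7 7/2 1967/2500
8 4 7473/10000
f(1.5y,4y) = ((9117/10000)/(7473/10000) − 1)/(5/2) = 1096/12455 ≈ 8.7997%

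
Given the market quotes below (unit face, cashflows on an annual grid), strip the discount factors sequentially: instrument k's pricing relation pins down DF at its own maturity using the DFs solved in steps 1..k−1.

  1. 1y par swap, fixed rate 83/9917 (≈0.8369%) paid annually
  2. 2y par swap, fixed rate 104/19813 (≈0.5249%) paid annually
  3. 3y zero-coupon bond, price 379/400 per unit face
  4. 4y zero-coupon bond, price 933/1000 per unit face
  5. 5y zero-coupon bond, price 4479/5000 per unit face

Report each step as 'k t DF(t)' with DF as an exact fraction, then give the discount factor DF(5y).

step 1 [1y] swap r/1=83/9917: DF=(1 − 83/9917·(0))/(1+83/9917) = 9917/10000 ≈ 0.991700
step 2 [2y] swap r/1=104/19813: DF=(1 − 104/19813·(0.991700))/(1+104/19813) = 1237/1250 ≈ 0.989600
step 3 [3y] zero: DF = P = 379/400 ≈ 0.947500
step 4 [4y] zero: DF = P = 933/1000 ≈ 0.933000
step 5 [5y] zero: DF = P = 4479/5000 ≈ 0.895800

1 1 9917/10000
2 2 1237/1250
3 3 379/400
4 4 933/1000
5 5 4479/5000
DF(5y) = 4479/5000 ≈ 0.895800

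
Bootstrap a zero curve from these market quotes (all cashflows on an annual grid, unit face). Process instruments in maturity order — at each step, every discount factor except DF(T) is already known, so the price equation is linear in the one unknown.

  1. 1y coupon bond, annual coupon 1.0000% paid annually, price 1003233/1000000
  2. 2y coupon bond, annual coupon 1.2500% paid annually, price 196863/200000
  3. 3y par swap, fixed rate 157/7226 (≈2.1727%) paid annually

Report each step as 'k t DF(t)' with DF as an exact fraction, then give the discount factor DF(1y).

1 1 9933/10000
2 2 9599/10000
3 3 2343/2500
DF(1y) = 9933/10000 ≈ 0.993300

step 1 [1y] bond c/1=1/100: DF=(1003233/1000000 − 1/100·(0))/(1+1/100) = 9933/10000 ≈ 0.993300
step 2 [2y] bond c/1=1/80: DF=(196863/200000 − 1/80·(0.993300))/(1+1/80) = 9599/10000 ≈ 0.959900
step 3 [3y] swap r/1=157/7226: DF=(1 − 157/7226·(0.993300+0.959900))/(1+157/7226) = 2343/2500 ≈ 0.937200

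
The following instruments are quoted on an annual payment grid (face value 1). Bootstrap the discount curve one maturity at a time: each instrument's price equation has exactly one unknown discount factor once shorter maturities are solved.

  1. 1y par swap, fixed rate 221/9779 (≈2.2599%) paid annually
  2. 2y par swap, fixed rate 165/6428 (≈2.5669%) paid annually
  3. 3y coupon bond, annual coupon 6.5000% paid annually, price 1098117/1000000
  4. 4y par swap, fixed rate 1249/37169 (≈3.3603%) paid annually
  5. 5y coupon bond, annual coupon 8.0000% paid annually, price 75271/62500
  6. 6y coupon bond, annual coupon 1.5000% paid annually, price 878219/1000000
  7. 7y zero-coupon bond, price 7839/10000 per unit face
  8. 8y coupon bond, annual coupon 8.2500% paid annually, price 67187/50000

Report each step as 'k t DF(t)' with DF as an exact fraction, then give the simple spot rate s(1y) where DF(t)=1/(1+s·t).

1 1 9779/10000
2 2 1901/2000
3 3 4567/5000
4 4 8751/10000
5 5 4199/5000
6 6 7979/10000
7 7 7839/10000
8 8 1547/2000
s(1y) = (1/(9779/10000) − 1)/(1) = 221/9779 ≈ 2.2599%

step 1 [1y] swap r/1=221/9779: DF=(1 − 221/9779·(0))/(1+221/9779) = 9779/10000 ≈ 0.977900
step 2 [2y] swap r/1=165/6428: DF=(1 − 165/6428·(0.977900))/(1+165/6428) = 1901/2000 ≈ 0.950500
step 3 [3y] bond c/1=13/200: DF=(1098117/1000000 − 13/200·(0.977900+0.950500))/(1+13/200) = 4567/5000 ≈ 0.913400
step 4 [4y] swap r/1=1249/37169: DF=(1 − 1249/37169·(0.977900+0.950500+0.913400))/(1+1249/37169) = 8751/10000 ≈ 0.875100
step 5 [5y] bond c/1=2/25: DF=(75271/62500 − 2/25·(0.977900+0.950500+0.913400+0.875100))/(1+2/25) = 4199/5000 ≈ 0.839800
step 6 [6y] bond c/1=3/200: DF=(878219/1000000 − 3/200·(0.977900+0.950500+0.913400+0.875100+0.839800))/(1+3/200) = 7979/10000 ≈ 0.797900
step 7 [7y] zero: DF = P = 7839/10000 ≈ 0.783900
step 8 [8y] bond c/1=33/400: DF=(67187/50000 − 33/400·(0.977900+0.950500+0.913400+0.875100+0.839800+0.797900+0.783900))/(1+33/400) = 1547/2000 ≈ 0.773500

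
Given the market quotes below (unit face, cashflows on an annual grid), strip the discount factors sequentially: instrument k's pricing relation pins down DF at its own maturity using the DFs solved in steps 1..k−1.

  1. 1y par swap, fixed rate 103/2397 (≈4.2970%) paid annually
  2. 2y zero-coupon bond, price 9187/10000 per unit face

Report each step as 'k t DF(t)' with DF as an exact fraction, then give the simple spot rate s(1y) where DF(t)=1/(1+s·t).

step 1 [1y] swap r/1=103/2397: DF=(1 − 103/2397·(0))/(1+103/2397) = 2397/2500 ≈ 0.958800
step 2 [2y] zero: DF = P = 9187/10000 ≈ 0.918700

1 1 2397/2500
2 2 9187/10000
s(1y) = (1/(2397/2500) − 1)/(1) = 103/2397 ≈ 4.2970%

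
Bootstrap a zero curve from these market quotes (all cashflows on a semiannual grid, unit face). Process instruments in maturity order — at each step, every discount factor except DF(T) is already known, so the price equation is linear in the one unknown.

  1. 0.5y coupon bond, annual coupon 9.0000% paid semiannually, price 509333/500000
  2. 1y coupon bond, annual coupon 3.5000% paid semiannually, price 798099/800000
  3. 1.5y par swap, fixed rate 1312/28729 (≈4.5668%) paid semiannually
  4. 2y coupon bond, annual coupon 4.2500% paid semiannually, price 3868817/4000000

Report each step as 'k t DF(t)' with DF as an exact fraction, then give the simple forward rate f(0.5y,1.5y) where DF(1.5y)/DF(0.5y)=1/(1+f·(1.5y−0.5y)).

step 1 [0.5y] bond c/2=9/200: DF=(509333/500000 − 9/200·(0))/(1+9/200) = 2437/2500 ≈ 0.974800
step 2 [1y] bond c/2=7/400: DF=(798099/800000 − 7/400·(0.974800))/(1+7/400) = 9637/10000 ≈ 0.963700
step 3 [1.5y] swap r/2=656/28729: DF=(1 − 656/28729·(0.974800+0.963700))/(1+656/28729) = 584/625 ≈ 0.934400
step 4 [2y] bond c/2=17/800: DF=(3868817/4000000 − 17/800·(0.974800+0.963700+0.934400))/(1+17/800) = 8873/10000 ≈ 0.887300

1 1/2 2437/2500
2 1 9637/10000
3 3/2 584/625
4 2 8873/10000
f(0.5y,1.5y) = ((2437/2500)/(584/625) − 1)/(1) = 101/2336 ≈ 4.3236%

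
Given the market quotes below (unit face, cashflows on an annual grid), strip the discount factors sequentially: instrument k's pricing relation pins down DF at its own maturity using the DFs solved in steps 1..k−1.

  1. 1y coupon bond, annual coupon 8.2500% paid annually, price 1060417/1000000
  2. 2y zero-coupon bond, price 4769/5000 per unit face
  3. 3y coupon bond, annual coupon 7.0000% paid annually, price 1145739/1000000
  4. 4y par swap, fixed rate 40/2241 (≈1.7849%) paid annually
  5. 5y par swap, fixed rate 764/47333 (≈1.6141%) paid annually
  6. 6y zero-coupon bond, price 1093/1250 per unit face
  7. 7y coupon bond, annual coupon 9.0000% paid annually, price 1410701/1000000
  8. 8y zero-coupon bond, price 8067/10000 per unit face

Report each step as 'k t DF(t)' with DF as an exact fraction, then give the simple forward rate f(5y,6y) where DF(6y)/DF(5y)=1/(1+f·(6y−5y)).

step 1 [1y] bond c/1=33/400: DF=(1060417/1000000 − 33/400·(0))/(1+33/400) = 2449/2500 ≈ 0.979600
step 2 [2y] zero: DF = P = 4769/5000 ≈ 0.953800
step 3 [3y] bond c/1=7/100: DF=(1145739/1000000 − 7/100·(0.979600+0.953800))/(1+7/100) = 9443/10000 ≈ 0.944300
step 4 [4y] swap r/1=40/2241: DF=(1 − 40/2241·(0.979600+0.953800+0.944300))/(1+40/2241) = 233/250 ≈ 0.932000
step 5 [5y] swap r/1=764/47333: DF=(1 − 764/47333·(0.979600+0.953800+0.944300+0.932000))/(1+764/47333) = 2309/2500 ≈ 0.923600
step 6 [6y] zero: DF = P = 1093/1250 ≈ 0.874400
step 7 [7y] bond c/1=9/100: DF=(1410701/1000000 − 9/100·(0.979600+0.953800+0.944300+0.932000+0.923600+0.874400))/(1+9/100) = 1039/1250 ≈ 0.831200
step 8 [8y] zero: DF = P = 8067/10000 ≈ 0.806700

1 1 2449/2500
2 2 4769/5000
3 3 9443/10000
4 4 233/250
5 5 2309/2500
6 6 1093/1250
7 7 1039/1250
8 8 8067/10000
f(5y,6y) = ((2309/2500)/(1093/1250) − 1)/(1) = 123/2186 ≈ 5.6267%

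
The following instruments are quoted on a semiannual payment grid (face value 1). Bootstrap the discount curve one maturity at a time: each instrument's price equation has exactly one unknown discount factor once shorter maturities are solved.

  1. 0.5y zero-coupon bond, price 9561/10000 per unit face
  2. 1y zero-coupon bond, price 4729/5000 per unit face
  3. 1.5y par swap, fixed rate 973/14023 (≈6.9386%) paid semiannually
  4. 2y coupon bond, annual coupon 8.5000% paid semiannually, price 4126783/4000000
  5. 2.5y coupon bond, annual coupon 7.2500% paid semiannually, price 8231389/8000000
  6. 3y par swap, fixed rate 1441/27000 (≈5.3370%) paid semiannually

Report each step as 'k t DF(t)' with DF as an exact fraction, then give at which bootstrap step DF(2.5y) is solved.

step 1 [0.5y] zero: DF = P = 9561/10000 ≈ 0.956100
step 2 [1y] zero: DF = P = 4729/5000 ≈ 0.945800
step 3 [1.5y] swap r/2=973/28046: DF=(1 − 973/28046·(0.956100+0.945800))/(1+973/28046) = 9027/10000 ≈ 0.902700
step 4 [2y] bond c/2=17/400: DF=(4126783/4000000 − 17/400·(0.956100+0.945800+0.902700))/(1+17/400) = 8753/10000 ≈ 0.875300
step 5 [2.5y] bond c/2=29/800: DF=(8231389/8000000 − 29/800·(0.956100+0.945800+0.902700+0.875300))/(1+29/800) = 4321/5000 ≈ 0.864200
step 6 [3y] swap r/2=1441/54000: DF=(1 − 1441/54000·(0.956100+0.945800+0.902700+0.875300+0.864200))/(1+1441/54000) = 8559/10000 ≈ 0.855900

1 1/2 9561/10000
2 1 4729/5000
3 3/2 9027/10000
4 2 8753/10000
5 5/2 4321/5000
6 3 8559/10000
DF(2.5y) is solved at step 5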